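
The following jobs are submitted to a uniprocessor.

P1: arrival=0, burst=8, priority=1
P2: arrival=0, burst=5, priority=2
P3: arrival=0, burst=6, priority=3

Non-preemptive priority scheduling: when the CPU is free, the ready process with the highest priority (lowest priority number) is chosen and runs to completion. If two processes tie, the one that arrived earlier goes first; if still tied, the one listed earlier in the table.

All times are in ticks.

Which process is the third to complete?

P3

Timeline: | P1 0-8 | P2 8-13 | P3 13-19 |
Completion: P1=8  P2=13  P3=19
Turnaround (C−A): P1=8  P2=13  P3=19
Finish order: P1 → P2 → P3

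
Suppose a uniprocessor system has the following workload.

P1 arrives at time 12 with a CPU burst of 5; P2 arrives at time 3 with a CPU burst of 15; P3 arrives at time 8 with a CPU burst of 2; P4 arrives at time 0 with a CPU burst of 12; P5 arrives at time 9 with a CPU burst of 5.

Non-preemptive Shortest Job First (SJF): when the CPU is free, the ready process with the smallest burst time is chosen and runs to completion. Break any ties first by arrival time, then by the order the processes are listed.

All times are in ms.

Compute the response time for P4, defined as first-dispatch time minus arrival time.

0

Timeline: | P4 0-12 | P3 12-14 | P5 14-19 | P1 19-24 | P2 24-39 |
Completion: P1=24  P2=39  P3=14  P4=12  P5=19
Response(P4) = first start − arrival = 0 − 0 = 0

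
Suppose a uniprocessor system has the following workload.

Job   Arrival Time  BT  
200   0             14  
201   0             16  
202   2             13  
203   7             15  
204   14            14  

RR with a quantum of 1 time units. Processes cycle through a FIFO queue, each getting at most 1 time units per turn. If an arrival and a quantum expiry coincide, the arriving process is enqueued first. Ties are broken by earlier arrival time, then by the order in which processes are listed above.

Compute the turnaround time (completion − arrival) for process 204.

58

Gantt: | 200 0-1 | 201 1-2 | 200 2-3 | 202 3-4 | 201 4-5 | 200 5-6 | 202 6-7 | 201 7-8 | 200 8-9 | 203 9-10 | 202 10-11 | 201 11-12 | 200 12-13 | 203 13-14 | 202 14-15 | 201 15-16 | 200 16-17 | 204 17-18 | 203 18-19 | 202 19-20 | 201 20-21 | 200 21-22 | 204 22-23 | 203 23-24 | 202 24-25 | 201 25-26 | 200 26-27 | 204 27-28 | 203 28-29 | 202 29-30 | 201 30-31 | 200 31-32 | 204 32-33 | 203 33-34 | 202 34-35 | 201 35-36 | 200 36-37 | 204 37-38 | 203 38-39 | 202 39-40 | 201 40-41 | 200 41-42 | 204 42-43 | 203 43-44 | 202 44-45 | 201 45-46 | 200 46-47 | 204 47-48 | 203 48-49 | 202 49-50 | 201 50-51 | 200 51-52 | 204 52-53 | 203 53-54 | 202 54-55 | 201 55-56 | 200 56-57 | 204 57-58 | 203 58-59 | 202 59-60 | 201 60-61 | 204 61-62 | 203 62-63 | 201 63-64 | 204 64-65 | 203 65-66 | 201 66-67 | 204 67-68 | 203 68-69 | 204 69-70 | 203 70-71 | 204 71-72 |
Completion: 200=57  201=67  202=60  203=71  204=72
Turnaround (C−A): 200=57  201=67  202=58  203=64  204=58
Turnaround(204) = completion − arrival = 72 − 14 = 58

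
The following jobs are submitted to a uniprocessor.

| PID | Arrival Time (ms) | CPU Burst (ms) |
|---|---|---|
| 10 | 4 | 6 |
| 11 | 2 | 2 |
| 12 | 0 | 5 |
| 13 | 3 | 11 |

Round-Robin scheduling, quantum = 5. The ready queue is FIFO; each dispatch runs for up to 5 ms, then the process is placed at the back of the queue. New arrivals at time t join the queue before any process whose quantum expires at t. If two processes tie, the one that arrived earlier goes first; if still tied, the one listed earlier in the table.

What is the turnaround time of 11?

5

Schedule: | 12 0-5 | 11 5-7 | 13 7-12 | 10 12-17 | 13 17-22 | 10 22-23 | 13 23-24 |
Completion: 10=23  11=7  12=5  13=24
Turnaround (C−A): 10=19  11=5  12=5  13=21
Turnaround(11) = completion − arrival = 7 − 2 = 5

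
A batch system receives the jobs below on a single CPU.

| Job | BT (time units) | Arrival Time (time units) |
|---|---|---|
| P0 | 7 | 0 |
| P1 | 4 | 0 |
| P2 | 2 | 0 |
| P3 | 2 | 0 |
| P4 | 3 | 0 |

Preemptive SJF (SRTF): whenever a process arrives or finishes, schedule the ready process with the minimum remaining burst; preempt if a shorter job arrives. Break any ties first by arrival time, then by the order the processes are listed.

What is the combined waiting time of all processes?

24

Schedule: | P2 0-2 | P3 2-4 | P4 4-7 | P1 7-11 | P0 11-18 |
Completion: P0=18  P1=11  P2=2  P3=4  P4=7
Turnaround (C−A): P0=18  P1=11  P2=2  P3=4  P4=7
Waiting = turnaround − burst: P0=11, P1=7, P2=0, P3=2, P4=4
Total waiting = 11 + 7 + 0 + 2 + 4 = 24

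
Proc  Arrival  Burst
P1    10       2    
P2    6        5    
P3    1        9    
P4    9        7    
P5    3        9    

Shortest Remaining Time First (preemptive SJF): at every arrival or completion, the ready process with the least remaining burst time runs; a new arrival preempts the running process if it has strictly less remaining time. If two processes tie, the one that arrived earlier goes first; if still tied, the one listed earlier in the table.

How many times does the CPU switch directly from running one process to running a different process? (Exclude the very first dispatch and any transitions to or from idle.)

Gantt: | idle 0-1 | P3 1-10 | P1 10-12 | P2 12-17 | P4 17-24 | P5 24-33 |
Completion: P1=12  P2=17  P3=10  P4=24  P5=33
Turnaround (C−A): P1=2  P2=11  P3=9  P4=15  P5=30

4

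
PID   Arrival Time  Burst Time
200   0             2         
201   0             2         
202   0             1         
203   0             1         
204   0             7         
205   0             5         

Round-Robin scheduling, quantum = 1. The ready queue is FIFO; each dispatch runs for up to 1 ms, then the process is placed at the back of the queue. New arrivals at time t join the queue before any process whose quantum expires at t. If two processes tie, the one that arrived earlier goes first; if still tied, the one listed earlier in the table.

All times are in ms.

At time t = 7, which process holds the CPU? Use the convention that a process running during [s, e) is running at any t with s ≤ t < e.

Gantt: | 200 0-1 | 201 1-2 | 202 2-3 | 203 3-4 | 204 4-5 | 205 5-6 | 200 6-7 | 201 7-8 | 204 8-9 | 205 9-10 | 204 10-11 | 205 11-12 | 204 12-13 | 205 13-14 | 204 14-15 | 205 15-16 | 204 16-18 |
Completion: 200=7  201=8  202=3  203=4  204=18  205=16
Turnaround (C−A): 200=7  201=8  202=3  203=4  204=18  205=16

201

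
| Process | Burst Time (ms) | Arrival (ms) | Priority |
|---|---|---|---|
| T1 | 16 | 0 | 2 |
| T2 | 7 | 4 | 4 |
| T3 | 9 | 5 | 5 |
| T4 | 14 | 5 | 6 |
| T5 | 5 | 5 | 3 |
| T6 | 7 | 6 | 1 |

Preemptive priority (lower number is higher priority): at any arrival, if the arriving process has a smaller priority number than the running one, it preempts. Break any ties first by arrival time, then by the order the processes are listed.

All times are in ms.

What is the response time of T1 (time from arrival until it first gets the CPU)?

0

Timeline: | T1 0-6 | T6 6-13 | T1 13-23 | T5 23-28 | T2 28-35 | T3 35-44 | T4 44-58 |
Completion: T1=23  T2=35  T3=44  T4=58  T5=28  T6=13
Response(T1) = first start − arrival = 0 − 0 = 0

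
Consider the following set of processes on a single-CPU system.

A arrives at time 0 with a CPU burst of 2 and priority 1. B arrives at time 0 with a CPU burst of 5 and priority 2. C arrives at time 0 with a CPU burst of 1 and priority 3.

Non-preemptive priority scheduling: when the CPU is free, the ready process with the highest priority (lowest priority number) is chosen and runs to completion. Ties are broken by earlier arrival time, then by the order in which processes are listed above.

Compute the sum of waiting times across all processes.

9

Schedule: | A 0-2 | B 2-7 | C 7-8 |
Completion: A=2  B=7  C=8
Waiting = turnaround − burst: A=0, B=2, C=7
Total waiting = 0 + 2 + 7 = 9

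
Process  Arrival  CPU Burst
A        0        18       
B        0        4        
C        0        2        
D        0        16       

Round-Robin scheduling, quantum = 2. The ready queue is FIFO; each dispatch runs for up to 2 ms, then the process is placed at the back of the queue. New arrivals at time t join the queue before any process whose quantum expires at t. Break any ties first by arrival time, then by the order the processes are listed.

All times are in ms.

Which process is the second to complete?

B

Timeline: | A 0-2 | B 2-4 | C 4-6 | D 6-8 | A 8-10 | B 10-12 | D 12-14 | A 14-16 | D 16-18 | A 18-20 | D 20-22 | A 22-24 | D 24-26 | A 26-28 | D 28-30 | A 30-32 | D 32-34 | A 34-36 | D 36-38 | A 38-40 |
Completion: A=40  B=12  C=6  D=38
Finish order: C → B → D → A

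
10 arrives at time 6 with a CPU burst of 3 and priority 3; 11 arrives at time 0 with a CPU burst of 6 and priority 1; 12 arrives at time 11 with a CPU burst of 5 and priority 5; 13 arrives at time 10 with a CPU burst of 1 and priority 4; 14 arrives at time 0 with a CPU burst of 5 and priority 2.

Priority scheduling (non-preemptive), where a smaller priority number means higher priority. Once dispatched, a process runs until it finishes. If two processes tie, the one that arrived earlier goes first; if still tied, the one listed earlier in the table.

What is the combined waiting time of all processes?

19

Gantt: | 11 0-6 | 14 6-11 | 10 11-14 | 13 14-15 | 12 15-20 |
Completion: 10=14  11=6  12=20  13=15  14=11
Turnaround (C−A): 10=8  11=6  12=9  13=5  14=11
Waiting = turnaround − burst: 10=5, 11=0, 12=4, 13=4, 14=6
Total waiting = 5 + 0 + 4 + 4 + 6 = 19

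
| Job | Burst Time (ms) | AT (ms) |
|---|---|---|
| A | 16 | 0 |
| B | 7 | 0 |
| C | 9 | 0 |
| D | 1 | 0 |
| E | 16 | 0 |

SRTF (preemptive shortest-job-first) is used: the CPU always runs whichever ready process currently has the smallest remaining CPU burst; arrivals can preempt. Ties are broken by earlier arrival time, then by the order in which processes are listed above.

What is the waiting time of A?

Gantt: | D 0-1 | B 1-8 | C 8-17 | A 17-33 | E 33-49 |
Completion: A=33  B=8  C=17  D=1  E=49
Turnaround (C−A): A=33  B=8  C=17  D=1  E=49
Waiting(A) = turnaround − burst = 33 − 16 = 17

17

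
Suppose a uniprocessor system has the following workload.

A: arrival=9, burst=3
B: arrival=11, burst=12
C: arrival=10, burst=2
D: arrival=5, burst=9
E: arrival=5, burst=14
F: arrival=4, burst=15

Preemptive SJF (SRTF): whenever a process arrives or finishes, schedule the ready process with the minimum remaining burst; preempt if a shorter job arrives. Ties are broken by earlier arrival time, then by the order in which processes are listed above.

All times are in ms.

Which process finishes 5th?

F

Schedule: | idle 0-4 | F 4-5 | D 5-9 | A 9-12 | C 12-14 | D 14-19 | B 19-31 | F 31-45 | E 45-59 |
Completion: A=12  B=31  C=14  D=19  E=59  F=45
Finish order: A → C → D → B → F → E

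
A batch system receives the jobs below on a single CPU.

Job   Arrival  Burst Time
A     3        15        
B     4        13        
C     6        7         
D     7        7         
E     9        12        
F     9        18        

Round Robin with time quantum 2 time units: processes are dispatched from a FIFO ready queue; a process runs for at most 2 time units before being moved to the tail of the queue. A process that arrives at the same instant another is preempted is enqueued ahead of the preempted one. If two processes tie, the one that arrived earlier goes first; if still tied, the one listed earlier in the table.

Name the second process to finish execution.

Gantt: | idle 0-3 | A 3-5 | B 5-7 | A 7-9 | C 9-11 | D 11-13 | B 13-15 | E 15-17 | F 17-19 | A 19-21 | C 21-23 | D 23-25 | B 25-27 | E 27-29 | F 29-31 | A 31-33 | C 33-35 | D 35-37 | B 37-39 | E 39-41 | F 41-43 | A 43-45 | C 45-46 | D 46-47 | B 47-49 | E 49-51 | F 51-53 | A 53-55 | B 55-57 | E 57-59 | F 59-61 | A 61-63 | B 63-64 | E 64-66 | F 66-68 | A 68-69 | F 69-75 |
Completion: A=69  B=64  C=46  D=47  E=66  F=75
Finish order: C → D → B → E → A → F

D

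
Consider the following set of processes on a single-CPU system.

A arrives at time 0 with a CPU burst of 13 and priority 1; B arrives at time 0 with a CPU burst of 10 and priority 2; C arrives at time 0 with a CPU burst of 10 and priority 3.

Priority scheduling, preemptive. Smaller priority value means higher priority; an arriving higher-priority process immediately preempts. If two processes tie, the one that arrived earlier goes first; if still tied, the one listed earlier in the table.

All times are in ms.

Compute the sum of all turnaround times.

69

Gantt: | A 0-13 | B 13-23 | C 23-33 |
Completion: A=13  B=23  C=33
Turnaround (C−A): A=13  B=23  C=33
Turnaround = completion − arrival: A=13, B=23, C=33
Total turnaround = 13 + 23 + 33 = 69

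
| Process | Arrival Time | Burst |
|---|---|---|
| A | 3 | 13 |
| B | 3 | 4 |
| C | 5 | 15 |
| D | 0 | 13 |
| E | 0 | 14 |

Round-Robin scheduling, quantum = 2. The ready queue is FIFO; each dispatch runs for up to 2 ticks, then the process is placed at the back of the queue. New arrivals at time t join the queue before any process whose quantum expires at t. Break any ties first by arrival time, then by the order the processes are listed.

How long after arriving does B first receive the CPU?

5

Timeline: | D 0-2 | E 2-4 | D 4-6 | A 6-8 | B 8-10 | E 10-12 | C 12-14 | D 14-16 | A 16-18 | B 18-20 | E 20-22 | C 22-24 | D 24-26 | A 26-28 | E 28-30 | C 30-32 | D 32-34 | A 34-36 | E 36-38 | C 38-40 | D 40-42 | A 42-44 | E 44-46 | C 46-48 | D 48-49 | A 49-51 | E 51-53 | C 53-55 | A 55-56 | C 56-59 |
Completion: A=56  B=20  C=59  D=49  E=53
Response(B) = first start − arrival = 8 − 3 = 5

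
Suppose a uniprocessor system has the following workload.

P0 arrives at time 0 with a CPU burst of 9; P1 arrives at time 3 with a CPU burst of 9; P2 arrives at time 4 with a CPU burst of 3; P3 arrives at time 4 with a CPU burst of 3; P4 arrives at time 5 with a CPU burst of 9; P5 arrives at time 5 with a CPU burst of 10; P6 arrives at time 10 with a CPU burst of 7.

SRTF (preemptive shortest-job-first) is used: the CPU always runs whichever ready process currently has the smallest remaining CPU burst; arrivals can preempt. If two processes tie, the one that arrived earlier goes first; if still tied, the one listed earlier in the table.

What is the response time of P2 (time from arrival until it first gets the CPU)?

Timeline: | P0 0-4 | P2 4-7 | P3 7-10 | P0 10-15 | P6 15-22 | P1 22-31 | P4 31-40 | P5 40-50 |
Completion: P0=15  P1=31  P2=7  P3=10  P4=40  P5=50  P6=22
Turnaround (C−A): P0=15  P1=28  P2=3  P3=6  P4=35  P5=45  P6=12
Response(P2) = first start − arrival = 4 − 4 = 0

0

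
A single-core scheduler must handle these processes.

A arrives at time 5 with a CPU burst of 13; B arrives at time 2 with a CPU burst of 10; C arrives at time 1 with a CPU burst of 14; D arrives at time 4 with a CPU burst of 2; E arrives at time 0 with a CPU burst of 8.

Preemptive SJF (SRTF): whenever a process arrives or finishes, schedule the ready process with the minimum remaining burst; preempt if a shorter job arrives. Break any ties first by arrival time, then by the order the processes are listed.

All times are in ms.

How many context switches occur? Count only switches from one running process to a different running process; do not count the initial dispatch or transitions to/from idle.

Timeline: | E 0-4 | D 4-6 | E 6-10 | B 10-20 | A 20-33 | C 33-47 |
Completion: A=33  B=20  C=47  D=6  E=10

5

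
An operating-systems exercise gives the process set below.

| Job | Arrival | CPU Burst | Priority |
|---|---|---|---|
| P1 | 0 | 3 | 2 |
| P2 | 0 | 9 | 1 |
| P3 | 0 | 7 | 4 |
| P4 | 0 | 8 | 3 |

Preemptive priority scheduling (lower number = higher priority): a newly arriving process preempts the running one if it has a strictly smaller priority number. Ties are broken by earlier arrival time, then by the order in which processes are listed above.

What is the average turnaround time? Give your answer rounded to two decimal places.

Gantt: | P2 0-9 | P1 9-12 | P4 12-20 | P3 20-27 |
Completion: P1=12  P2=9  P3=27  P4=20
Turnaround times: P1=12, P2=9, P3=27, P4=20
Average turnaround = (12+9+27+20) / 4 = 68/4 = 17.00

17.00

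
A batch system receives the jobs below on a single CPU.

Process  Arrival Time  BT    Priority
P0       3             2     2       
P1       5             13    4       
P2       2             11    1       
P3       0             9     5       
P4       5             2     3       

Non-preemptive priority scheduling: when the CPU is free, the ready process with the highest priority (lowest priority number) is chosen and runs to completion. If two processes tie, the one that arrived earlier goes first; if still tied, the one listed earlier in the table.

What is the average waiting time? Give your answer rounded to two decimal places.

12.00

Schedule: | P3 0-9 | P2 9-20 | P0 20-22 | P4 22-24 | P1 24-37 |
Completion: P0=22  P1=37  P2=20  P3=9  P4=24
Turnaround (C−A): P0=19  P1=32  P2=18  P3=9  P4=19
Waiting times: P0=17, P1=19, P2=7, P3=0, P4=17
Average waiting = (17+19+7+0+17) / 5 = 60/5 = 12.00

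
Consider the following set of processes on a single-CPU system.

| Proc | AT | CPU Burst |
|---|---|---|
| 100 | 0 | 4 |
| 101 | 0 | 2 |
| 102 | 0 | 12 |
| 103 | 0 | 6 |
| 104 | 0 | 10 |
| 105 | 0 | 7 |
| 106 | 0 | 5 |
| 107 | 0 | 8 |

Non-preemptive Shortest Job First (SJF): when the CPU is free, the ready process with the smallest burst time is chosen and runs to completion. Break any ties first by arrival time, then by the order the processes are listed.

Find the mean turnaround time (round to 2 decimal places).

23.50

Timeline: | 101 0-2 | 100 2-6 | 106 6-11 | 103 11-17 | 105 17-24 | 107 24-32 | 104 32-42 | 102 42-54 |
Completion: 100=6  101=2  102=54  103=17  104=42  105=24  106=11  107=32
Turnaround (C−A): 100=6  101=2  102=54  103=17  104=42  105=24  106=11  107=32
Turnaround times: 100=6, 101=2, 102=54, 103=17, 104=42, 105=24, 106=11, 107=32
Average turnaround = (6+2+54+17+42+24+11+32) / 8 = 188/8 = 23.50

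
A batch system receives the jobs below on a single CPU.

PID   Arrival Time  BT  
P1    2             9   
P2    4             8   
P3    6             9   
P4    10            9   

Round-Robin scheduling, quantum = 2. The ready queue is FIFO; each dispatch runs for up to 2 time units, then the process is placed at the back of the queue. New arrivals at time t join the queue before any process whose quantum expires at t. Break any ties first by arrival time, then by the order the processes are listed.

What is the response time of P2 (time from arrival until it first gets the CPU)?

Schedule: | idle 0-2 | P1 2-4 | P2 4-6 | P1 6-8 | P3 8-10 | P2 10-12 | P1 12-14 | P4 14-16 | P3 16-18 | P2 18-20 | P1 20-22 | P4 22-24 | P3 24-26 | P2 26-28 | P1 28-29 | P4 29-31 | P3 31-33 | P4 33-35 | P3 35-36 | P4 36-37 |
Completion: P1=29  P2=28  P3=36  P4=37
Turnaround (C−A): P1=27  P2=24  P3=30  P4=27
Response(P2) = first start − arrival = 4 − 4 = 0

0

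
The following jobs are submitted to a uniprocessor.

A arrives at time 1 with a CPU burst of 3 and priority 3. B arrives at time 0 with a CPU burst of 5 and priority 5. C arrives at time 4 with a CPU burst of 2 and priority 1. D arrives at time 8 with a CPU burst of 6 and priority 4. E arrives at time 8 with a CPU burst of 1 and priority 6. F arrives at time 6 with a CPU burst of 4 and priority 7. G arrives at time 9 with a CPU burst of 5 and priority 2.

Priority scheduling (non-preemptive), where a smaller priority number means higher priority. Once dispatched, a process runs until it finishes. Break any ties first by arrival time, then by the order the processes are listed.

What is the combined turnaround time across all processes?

70

Gantt: | B 0-5 | C 5-7 | A 7-10 | G 10-15 | D 15-21 | E 21-22 | F 22-26 |
Completion: A=10  B=5  C=7  D=21  E=22  F=26  G=15
Turnaround (C−A): A=9  B=5  C=3  D=13  E=14  F=20  G=6
Turnaround = completion − arrival: A=9, B=5, C=3, D=13, E=14, F=20, G=6
Total turnaround = 9 + 5 + 3 + 13 + 14 + 20 + 6 = 70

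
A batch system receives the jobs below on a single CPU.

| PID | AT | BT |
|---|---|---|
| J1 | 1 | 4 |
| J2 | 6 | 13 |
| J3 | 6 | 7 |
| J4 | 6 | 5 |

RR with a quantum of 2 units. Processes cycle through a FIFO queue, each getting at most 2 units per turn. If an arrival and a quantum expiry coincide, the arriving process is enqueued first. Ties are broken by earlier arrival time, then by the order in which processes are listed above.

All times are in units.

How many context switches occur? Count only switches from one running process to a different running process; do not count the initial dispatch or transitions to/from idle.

Timeline: | idle 0-1 | J1 1-5 | idle 5-6 | J2 6-8 | J3 8-10 | J4 10-12 | J2 12-14 | J3 14-16 | J4 16-18 | J2 18-20 | J3 20-22 | J4 22-23 | J2 23-25 | J3 25-26 | J2 26-31 |
Completion: J1=5  J2=31  J3=26  J4=23

11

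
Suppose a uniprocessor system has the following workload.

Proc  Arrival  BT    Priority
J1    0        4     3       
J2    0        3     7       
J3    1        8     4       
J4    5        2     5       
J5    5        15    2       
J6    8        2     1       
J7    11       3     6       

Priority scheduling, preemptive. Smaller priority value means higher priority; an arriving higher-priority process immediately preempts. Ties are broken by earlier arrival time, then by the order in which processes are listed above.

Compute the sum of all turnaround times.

137

Gantt: | J1 0-4 | J3 4-5 | J5 5-8 | J6 8-10 | J5 10-22 | J3 22-29 | J4 29-31 | J7 31-34 | J2 34-37 |
Completion: J1=4  J2=37  J3=29  J4=31  J5=22  J6=10  J7=34
Turnaround (C−A): J1=4  J2=37  J3=28  J4=26  J5=17  J6=2  J7=23
Turnaround = completion − arrival: J1=4, J2=37, J3=28, J4=26, J5=17, J6=2, J7=23
Total turnaround = 4 + 37 + 28 + 26 + 17 + 2 + 23 = 137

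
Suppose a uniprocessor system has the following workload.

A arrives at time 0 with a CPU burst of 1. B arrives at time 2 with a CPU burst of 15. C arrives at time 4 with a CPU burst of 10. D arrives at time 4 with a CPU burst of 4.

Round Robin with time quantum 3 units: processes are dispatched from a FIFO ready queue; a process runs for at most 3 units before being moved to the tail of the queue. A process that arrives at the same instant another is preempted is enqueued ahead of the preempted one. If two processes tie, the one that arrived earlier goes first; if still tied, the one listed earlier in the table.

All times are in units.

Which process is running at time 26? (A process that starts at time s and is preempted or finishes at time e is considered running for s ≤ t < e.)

B

Timeline: | A 0-1 | idle 1-2 | B 2-5 | C 5-8 | D 8-11 | B 11-14 | C 14-17 | D 17-18 | B 18-21 | C 21-24 | B 24-27 | C 27-28 | B 28-31 |
Completion: A=1  B=31  C=28  D=18
Turnaround (C−A): A=1  B=29  C=24  D=14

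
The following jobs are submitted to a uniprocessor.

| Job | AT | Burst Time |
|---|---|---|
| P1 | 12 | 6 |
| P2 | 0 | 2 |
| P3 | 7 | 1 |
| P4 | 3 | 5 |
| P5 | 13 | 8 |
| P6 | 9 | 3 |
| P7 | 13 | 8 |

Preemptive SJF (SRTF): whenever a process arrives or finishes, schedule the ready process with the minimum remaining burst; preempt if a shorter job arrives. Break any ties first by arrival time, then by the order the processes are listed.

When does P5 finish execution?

26

Gantt: | P2 0-2 | idle 2-3 | P4 3-8 | P3 8-9 | P6 9-12 | P1 12-18 | P5 18-26 | P7 26-34 |
Completion: P1=18  P2=2  P3=9  P4=8  P5=26  P6=12  P7=34
Turnaround (C−A): P1=6  P2=2  P3=2  P4=5  P5=13  P6=3  P7=21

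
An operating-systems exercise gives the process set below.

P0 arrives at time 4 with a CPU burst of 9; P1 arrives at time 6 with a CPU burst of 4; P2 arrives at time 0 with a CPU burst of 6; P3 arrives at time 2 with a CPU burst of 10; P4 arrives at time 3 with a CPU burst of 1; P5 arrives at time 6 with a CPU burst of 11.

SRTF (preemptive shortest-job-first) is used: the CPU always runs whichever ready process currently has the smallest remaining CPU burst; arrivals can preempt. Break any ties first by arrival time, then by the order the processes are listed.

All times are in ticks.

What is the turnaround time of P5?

35

Gantt: | P2 0-3 | P4 3-4 | P2 4-7 | P1 7-11 | P0 11-20 | P3 20-30 | P5 30-41 |
Completion: P0=20  P1=11  P2=7  P3=30  P4=4  P5=41
Turnaround (C−A): P0=16  P1=5  P2=7  P3=28  P4=1  P5=35
Turnaround(P5) = completion − arrival = 41 − 6 = 35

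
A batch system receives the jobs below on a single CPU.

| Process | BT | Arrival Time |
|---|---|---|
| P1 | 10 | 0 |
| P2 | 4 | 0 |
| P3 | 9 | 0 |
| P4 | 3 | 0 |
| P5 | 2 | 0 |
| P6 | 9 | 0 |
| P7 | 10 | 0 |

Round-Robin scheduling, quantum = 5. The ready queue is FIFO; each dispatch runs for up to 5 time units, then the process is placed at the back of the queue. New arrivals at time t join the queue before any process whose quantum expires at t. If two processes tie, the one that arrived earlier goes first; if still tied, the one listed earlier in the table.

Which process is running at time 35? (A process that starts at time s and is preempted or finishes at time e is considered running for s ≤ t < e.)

P3

Gantt: | P1 0-5 | P2 5-9 | P3 9-14 | P4 14-17 | P5 17-19 | P6 19-24 | P7 24-29 | P1 29-34 | P3 34-38 | P6 38-42 | P7 42-47 |
Completion: P1=34  P2=9  P3=38  P4=17  P5=19  P6=42  P7=47
Turnaround (C−A): P1=34  P2=9  P3=38  P4=17  P5=19  P6=42  P7=47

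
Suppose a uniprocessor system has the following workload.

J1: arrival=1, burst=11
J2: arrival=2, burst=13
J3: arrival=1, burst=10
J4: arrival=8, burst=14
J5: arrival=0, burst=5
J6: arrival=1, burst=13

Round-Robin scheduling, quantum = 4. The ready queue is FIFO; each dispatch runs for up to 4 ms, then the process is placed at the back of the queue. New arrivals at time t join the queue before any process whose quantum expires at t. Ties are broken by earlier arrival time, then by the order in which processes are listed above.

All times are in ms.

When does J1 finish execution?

Timeline: | J5 0-4 | J1 4-8 | J3 8-12 | J6 12-16 | J2 16-20 | J5 20-21 | J4 21-25 | J1 25-29 | J3 29-33 | J6 33-37 | J2 37-41 | J4 41-45 | J1 45-48 | J3 48-50 | J6 50-54 | J2 54-58 | J4 58-62 | J6 62-63 | J2 63-64 | J4 64-66 |
Completion: J1=48  J2=64  J3=50  J4=66  J5=21  J6=63
Turnaround (C−A): J1=47  J2=62  J3=49  J4=58  J5=21  J6=62

48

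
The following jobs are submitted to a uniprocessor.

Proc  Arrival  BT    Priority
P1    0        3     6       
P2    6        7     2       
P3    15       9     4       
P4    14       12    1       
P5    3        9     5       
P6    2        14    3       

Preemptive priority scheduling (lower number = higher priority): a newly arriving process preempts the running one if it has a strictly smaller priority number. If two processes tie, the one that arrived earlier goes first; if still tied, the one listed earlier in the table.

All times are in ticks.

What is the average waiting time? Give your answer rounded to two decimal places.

Timeline: | P1 0-2 | P6 2-6 | P2 6-13 | P6 13-14 | P4 14-26 | P6 26-35 | P3 35-44 | P5 44-53 | P1 53-54 |
Completion: P1=54  P2=13  P3=44  P4=26  P5=53  P6=35
Turnaround (C−A): P1=54  P2=7  P3=29  P4=12  P5=50  P6=33
Waiting times: P1=51, P2=0, P3=20, P4=0, P5=41, P6=19
Average waiting = (51+0+20+0+41+19) / 6 = 131/6 = 21.83

21.83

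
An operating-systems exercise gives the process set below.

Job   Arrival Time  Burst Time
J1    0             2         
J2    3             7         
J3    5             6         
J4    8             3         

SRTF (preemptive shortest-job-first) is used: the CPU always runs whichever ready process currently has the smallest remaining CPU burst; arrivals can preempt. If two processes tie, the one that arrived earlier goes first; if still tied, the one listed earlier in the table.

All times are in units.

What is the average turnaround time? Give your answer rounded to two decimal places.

Schedule: | J1 0-2 | idle 2-3 | J2 3-10 | J4 10-13 | J3 13-19 |
Completion: J1=2  J2=10  J3=19  J4=13
Turnaround (C−A): J1=2  J2=7  J3=14  J4=5
Turnaround times: J1=2, J2=7, J3=14, J4=5
Average turnaround = (2+7+14+5) / 4 = 28/4 = 7.00

7.00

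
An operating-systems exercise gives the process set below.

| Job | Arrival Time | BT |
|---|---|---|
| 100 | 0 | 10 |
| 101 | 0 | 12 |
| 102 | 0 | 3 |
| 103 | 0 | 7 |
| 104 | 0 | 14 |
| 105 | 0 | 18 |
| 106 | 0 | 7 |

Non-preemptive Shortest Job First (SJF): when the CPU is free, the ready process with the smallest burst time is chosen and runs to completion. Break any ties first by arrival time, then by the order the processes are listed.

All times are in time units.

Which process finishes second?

103

Schedule: | 102 0-3 | 103 3-10 | 106 10-17 | 100 17-27 | 101 27-39 | 104 39-53 | 105 53-71 |
Completion: 100=27  101=39  102=3  103=10  104=53  105=71  106=17
Turnaround (C−A): 100=27  101=39  102=3  103=10  104=53  105=71  106=17
Finish order: 102 → 103 → 106 → 100 → 101 → 104 → 105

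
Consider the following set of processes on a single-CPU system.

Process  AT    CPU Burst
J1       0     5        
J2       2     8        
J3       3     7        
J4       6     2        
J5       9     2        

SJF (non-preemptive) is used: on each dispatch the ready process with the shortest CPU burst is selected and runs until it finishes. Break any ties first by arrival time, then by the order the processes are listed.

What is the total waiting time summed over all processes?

Gantt: | J1 0-5 | J3 5-12 | J4 12-14 | J5 14-16 | J2 16-24 |
Completion: J1=5  J2=24  J3=12  J4=14  J5=16
Turnaround (C−A): J1=5  J2=22  J3=9  J4=8  J5=7
Waiting = turnaround − burst: J1=0, J2=14, J3=2, J4=6, J5=5
Total waiting = 0 + 14 + 2 + 6 + 5 = 27

27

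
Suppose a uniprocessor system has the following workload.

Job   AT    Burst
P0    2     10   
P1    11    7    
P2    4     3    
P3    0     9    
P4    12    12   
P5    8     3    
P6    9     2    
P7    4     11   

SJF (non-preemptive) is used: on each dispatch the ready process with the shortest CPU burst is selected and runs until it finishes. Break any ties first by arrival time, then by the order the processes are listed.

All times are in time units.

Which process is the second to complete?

Gantt: | P3 0-9 | P6 9-11 | P2 11-14 | P5 14-17 | P1 17-24 | P0 24-34 | P7 34-45 | P4 45-57 |
Completion: P0=34  P1=24  P2=14  P3=9  P4=57  P5=17  P6=11  P7=45
Finish order: P3 → P6 → P2 → P5 → P1 → P0 → P7 → P4

P6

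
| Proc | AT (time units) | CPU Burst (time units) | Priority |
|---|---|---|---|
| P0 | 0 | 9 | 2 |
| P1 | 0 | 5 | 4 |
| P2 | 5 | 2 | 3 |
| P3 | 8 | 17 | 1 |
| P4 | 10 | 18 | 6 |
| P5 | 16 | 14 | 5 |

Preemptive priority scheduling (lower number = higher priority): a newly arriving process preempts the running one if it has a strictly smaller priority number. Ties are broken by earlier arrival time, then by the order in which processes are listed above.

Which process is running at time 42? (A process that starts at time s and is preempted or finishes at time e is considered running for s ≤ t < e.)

Gantt: | P0 0-8 | P3 8-25 | P0 25-26 | P2 26-28 | P1 28-33 | P5 33-47 | P4 47-65 |
Completion: P0=26  P1=33  P2=28  P3=25  P4=65  P5=47

P5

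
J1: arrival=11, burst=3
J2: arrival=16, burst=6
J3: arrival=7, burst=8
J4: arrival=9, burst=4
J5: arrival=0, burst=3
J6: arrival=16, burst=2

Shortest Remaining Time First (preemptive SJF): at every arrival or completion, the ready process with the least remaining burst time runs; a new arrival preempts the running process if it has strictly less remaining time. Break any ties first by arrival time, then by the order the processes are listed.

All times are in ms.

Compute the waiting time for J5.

Timeline: | J5 0-3 | idle 3-7 | J3 7-9 | J4 9-13 | J1 13-16 | J6 16-18 | J3 18-24 | J2 24-30 |
Completion: J1=16  J2=30  J3=24  J4=13  J5=3  J6=18
Turnaround (C−A): J1=5  J2=14  J3=17  J4=4  J5=3  J6=2
Waiting(J5) = turnaround − burst = 3 − 3 = 0

0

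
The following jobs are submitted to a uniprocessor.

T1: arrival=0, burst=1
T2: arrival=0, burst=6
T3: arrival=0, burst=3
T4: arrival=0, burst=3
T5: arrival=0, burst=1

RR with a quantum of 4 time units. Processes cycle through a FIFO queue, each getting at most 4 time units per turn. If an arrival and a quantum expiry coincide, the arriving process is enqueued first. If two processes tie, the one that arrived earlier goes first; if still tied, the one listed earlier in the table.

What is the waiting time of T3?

Timeline: | T1 0-1 | T2 1-5 | T3 5-8 | T4 8-11 | T5 11-12 | T2 12-14 |
Completion: T1=1  T2=14  T3=8  T4=11  T5=12
Turnaround (C−A): T1=1  T2=14  T3=8  T4=11  T5=12
Waiting(T3) = turnaround − burst = 8 − 3 = 5

5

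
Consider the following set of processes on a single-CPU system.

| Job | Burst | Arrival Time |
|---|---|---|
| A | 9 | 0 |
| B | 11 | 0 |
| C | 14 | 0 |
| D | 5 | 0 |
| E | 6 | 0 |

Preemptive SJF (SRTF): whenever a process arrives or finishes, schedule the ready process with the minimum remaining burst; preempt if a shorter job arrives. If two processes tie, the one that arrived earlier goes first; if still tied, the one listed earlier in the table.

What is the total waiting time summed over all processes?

Timeline: | D 0-5 | E 5-11 | A 11-20 | B 20-31 | C 31-45 |
Completion: A=20  B=31  C=45  D=5  E=11
Waiting = turnaround − burst: A=11, B=20, C=31, D=0, E=5
Total waiting = 11 + 20 + 31 + 0 + 5 = 67

67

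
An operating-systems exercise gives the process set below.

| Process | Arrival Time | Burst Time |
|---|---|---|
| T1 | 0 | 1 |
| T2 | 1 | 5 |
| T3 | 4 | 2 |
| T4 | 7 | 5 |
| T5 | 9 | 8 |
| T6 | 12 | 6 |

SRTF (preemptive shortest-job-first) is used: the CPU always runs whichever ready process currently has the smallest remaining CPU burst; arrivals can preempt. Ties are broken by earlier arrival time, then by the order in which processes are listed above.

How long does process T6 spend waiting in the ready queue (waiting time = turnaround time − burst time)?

1

Timeline: | T1 0-1 | T2 1-6 | T3 6-8 | T4 8-13 | T6 13-19 | T5 19-27 |
Completion: T1=1  T2=6  T3=8  T4=13  T5=27  T6=19
Turnaround (C−A): T1=1  T2=5  T3=4  T4=6  T5=18  T6=7
Waiting(T6) = turnaround − burst = 7 − 6 = 1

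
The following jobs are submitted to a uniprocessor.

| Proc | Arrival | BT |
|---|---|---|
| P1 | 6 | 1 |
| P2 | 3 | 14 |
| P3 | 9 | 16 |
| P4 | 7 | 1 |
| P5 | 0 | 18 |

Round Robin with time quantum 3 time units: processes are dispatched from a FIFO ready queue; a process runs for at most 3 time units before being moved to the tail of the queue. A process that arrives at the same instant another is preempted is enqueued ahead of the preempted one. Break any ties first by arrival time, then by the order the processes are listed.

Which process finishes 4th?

Gantt: | P5 0-3 | P2 3-6 | P5 6-9 | P1 9-10 | P2 10-13 | P4 13-14 | P3 14-17 | P5 17-20 | P2 20-23 | P3 23-26 | P5 26-29 | P2 29-32 | P3 32-35 | P5 35-38 | P2 38-40 | P3 40-43 | P5 43-46 | P3 46-50 |
Completion: P1=10  P2=40  P3=50  P4=14  P5=46
Finish order: P1 → P4 → P2 → P5 → P3

P5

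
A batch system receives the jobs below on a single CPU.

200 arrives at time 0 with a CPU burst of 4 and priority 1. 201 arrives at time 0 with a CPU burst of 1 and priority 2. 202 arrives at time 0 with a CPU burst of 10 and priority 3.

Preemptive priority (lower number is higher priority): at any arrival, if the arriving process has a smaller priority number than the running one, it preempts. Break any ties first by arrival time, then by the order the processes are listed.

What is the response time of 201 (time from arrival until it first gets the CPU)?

Schedule: | 200 0-4 | 201 4-5 | 202 5-15 |
Completion: 200=4  201=5  202=15
Turnaround (C−A): 200=4  201=5  202=15
Response(201) = first start − arrival = 4 − 0 = 4

4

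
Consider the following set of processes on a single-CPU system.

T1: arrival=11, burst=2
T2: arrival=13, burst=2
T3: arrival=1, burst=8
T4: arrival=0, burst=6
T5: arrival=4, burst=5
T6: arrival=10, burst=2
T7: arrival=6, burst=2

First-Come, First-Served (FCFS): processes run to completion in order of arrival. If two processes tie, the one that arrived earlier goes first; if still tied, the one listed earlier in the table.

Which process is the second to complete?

T3

Gantt: | T4 0-6 | T3 6-14 | T5 14-19 | T7 19-21 | T6 21-23 | T1 23-25 | T2 25-27 |
Completion: T1=25  T2=27  T3=14  T4=6  T5=19  T6=23  T7=21
Finish order: T4 → T3 → T5 → T7 → T6 → T1 → T2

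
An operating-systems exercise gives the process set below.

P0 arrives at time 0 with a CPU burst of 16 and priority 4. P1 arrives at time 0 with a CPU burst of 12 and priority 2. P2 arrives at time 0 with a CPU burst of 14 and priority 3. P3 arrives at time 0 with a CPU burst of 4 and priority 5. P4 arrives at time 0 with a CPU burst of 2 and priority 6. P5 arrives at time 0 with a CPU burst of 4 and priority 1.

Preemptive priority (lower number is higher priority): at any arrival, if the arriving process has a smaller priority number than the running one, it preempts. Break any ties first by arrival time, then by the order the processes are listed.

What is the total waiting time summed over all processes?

146

Gantt: | P5 0-4 | P1 4-16 | P2 16-30 | P0 30-46 | P3 46-50 | P4 50-52 |
Completion: P0=46  P1=16  P2=30  P3=50  P4=52  P5=4
Turnaround (C−A): P0=46  P1=16  P2=30  P3=50  P4=52  P5=4
Waiting = turnaround − burst: P0=30, P1=4, P2=16, P3=46, P4=50, P5=0
Total waiting = 30 + 4 + 16 + 46 + 50 + 0 = 146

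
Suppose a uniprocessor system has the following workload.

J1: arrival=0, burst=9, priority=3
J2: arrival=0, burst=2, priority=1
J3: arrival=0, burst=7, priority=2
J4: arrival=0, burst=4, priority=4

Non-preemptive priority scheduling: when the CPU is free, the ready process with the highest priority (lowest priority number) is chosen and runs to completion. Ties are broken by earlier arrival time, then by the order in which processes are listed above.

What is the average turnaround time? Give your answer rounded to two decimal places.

12.75

Timeline: | J2 0-2 | J3 2-9 | J1 9-18 | J4 18-22 |
Completion: J1=18  J2=2  J3=9  J4=22
Turnaround (C−A): J1=18  J2=2  J3=9  J4=22
Turnaround times: J1=18, J2=2, J3=9, J4=22
Average turnaround = (18+2+9+22) / 4 = 51/4 = 12.75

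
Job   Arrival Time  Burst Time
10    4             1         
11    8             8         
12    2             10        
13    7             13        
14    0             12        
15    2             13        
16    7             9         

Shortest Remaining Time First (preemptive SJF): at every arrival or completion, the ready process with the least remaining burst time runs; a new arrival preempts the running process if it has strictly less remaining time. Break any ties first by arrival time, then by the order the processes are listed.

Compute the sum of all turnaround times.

Gantt: | 14 0-4 | 10 4-5 | 14 5-13 | 11 13-21 | 16 21-30 | 12 30-40 | 15 40-53 | 13 53-66 |
Completion: 10=5  11=21  12=40  13=66  14=13  15=53  16=30
Turnaround (C−A): 10=1  11=13  12=38  13=59  14=13  15=51  16=23
Turnaround = completion − arrival: 10=1, 11=13, 12=38, 13=59, 14=13, 15=51, 16=23
Total turnaround = 1 + 13 + 38 + 59 + 13 + 51 + 23 = 198

198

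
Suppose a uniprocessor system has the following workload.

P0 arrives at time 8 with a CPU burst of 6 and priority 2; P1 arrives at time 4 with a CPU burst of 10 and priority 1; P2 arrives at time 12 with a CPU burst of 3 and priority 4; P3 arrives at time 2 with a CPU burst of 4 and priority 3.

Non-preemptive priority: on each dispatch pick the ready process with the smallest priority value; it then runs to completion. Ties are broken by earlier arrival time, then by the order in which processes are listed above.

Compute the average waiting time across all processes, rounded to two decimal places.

Timeline: | idle 0-2 | P3 2-6 | P1 6-16 | P0 16-22 | P2 22-25 |
Completion: P0=22  P1=16  P2=25  P3=6
Turnaround (C−A): P0=14  P1=12  P2=13  P3=4
Waiting times: P0=8, P1=2, P2=10, P3=0
Average waiting = (8+2+10+0) / 4 = 20/4 = 5.00

5.00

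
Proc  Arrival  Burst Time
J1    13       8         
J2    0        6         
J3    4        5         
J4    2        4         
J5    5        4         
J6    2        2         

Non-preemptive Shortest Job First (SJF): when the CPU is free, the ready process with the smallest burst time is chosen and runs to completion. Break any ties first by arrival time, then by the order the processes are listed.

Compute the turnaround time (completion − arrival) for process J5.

Schedule: | J2 0-6 | J6 6-8 | J4 8-12 | J5 12-16 | J3 16-21 | J1 21-29 |
Completion: J1=29  J2=6  J3=21  J4=12  J5=16  J6=8
Turnaround (C−A): J1=16  J2=6  J3=17  J4=10  J5=11  J6=6
Turnaround(J5) = completion − arrival = 16 − 5 = 11

11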